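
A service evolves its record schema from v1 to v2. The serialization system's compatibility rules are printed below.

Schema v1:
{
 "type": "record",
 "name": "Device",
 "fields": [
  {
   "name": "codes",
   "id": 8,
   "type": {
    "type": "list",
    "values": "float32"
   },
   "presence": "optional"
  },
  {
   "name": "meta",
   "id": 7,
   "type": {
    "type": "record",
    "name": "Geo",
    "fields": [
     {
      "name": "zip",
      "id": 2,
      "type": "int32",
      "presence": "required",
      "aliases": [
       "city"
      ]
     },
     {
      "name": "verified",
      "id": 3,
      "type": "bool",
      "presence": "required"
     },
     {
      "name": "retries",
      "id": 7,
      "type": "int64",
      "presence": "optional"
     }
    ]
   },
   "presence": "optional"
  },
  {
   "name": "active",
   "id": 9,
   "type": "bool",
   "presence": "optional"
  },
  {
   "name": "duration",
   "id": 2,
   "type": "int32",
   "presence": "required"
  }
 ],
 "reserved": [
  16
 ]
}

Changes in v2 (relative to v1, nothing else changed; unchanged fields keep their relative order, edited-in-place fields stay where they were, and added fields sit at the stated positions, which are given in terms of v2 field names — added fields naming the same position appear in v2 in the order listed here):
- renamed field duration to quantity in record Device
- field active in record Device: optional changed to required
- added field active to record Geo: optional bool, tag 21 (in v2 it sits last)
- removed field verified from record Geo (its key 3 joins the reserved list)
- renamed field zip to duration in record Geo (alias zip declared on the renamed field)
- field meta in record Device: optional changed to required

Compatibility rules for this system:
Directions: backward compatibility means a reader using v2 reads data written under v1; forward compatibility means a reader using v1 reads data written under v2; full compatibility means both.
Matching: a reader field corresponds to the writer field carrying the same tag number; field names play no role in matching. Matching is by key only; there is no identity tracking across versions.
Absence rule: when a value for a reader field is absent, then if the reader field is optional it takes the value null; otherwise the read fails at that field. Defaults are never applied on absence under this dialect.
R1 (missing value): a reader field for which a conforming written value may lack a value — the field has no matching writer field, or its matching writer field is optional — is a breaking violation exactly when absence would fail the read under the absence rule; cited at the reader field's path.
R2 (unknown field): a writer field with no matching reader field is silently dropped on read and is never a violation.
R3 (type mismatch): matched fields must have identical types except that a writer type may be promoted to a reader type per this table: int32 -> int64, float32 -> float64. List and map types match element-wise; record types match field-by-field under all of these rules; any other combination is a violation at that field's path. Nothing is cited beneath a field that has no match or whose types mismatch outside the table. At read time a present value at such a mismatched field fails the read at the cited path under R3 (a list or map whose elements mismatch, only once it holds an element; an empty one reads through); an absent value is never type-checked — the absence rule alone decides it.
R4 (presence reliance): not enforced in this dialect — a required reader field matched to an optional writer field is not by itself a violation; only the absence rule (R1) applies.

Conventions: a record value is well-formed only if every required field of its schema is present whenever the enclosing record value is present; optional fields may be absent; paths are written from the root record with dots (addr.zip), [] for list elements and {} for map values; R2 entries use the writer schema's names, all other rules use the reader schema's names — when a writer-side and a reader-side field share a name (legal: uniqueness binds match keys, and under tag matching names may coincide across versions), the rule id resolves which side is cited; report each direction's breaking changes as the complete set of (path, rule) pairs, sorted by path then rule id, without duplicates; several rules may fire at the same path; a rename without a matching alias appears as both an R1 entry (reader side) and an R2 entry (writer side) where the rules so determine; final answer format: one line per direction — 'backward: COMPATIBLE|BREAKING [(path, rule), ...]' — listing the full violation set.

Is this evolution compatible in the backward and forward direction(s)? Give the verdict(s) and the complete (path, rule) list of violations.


backward: BREAKING [(active, R1), (meta, R1)]; forward: BREAKING [(meta.verified, R1)]

in Device below, arrows point writer -> reader
backward pass over Device, reader schema v2, writer schema v1:
  codes <- codes (list<float32> -> list<float32>, writer optional)
  meta <- meta (Geo -> Geo, writer optional)
  active <- active (bool -> bool, writer optional)
  quantity <- duration (int32 -> int32, writer required)
  meta.duration <- meta.zip (int32 -> int32, writer required)
  meta.retries <- meta.retries (int64 -> int64, writer optional)
  meta.active: no writer-side match
  writer field meta.verified has no reader counterpart
  breaking: (active, R1)
  breaking: (meta, R1)
  backward on Device therefore BREAKING (2)
forward pass over Device, reader schema v1, writer schema v2:
  codes <- codes (list<float32> -> list<float32>, writer optional)
  meta <- meta (Geo -> Geo, writer required)
  active <- active (bool -> bool, writer required)
  duration <- quantity (int32 -> int32, writer required)
  meta.zip <- meta.duration (int32 -> int32, writer required)
  meta.verified: no writer-side match
  meta.retries <- meta.retries (int64 -> int64, writer optional)
  writer field meta.active has no reader counterpart
  breaking: (meta.verified, R1)
  forward on Device therefore BREAKING (1)


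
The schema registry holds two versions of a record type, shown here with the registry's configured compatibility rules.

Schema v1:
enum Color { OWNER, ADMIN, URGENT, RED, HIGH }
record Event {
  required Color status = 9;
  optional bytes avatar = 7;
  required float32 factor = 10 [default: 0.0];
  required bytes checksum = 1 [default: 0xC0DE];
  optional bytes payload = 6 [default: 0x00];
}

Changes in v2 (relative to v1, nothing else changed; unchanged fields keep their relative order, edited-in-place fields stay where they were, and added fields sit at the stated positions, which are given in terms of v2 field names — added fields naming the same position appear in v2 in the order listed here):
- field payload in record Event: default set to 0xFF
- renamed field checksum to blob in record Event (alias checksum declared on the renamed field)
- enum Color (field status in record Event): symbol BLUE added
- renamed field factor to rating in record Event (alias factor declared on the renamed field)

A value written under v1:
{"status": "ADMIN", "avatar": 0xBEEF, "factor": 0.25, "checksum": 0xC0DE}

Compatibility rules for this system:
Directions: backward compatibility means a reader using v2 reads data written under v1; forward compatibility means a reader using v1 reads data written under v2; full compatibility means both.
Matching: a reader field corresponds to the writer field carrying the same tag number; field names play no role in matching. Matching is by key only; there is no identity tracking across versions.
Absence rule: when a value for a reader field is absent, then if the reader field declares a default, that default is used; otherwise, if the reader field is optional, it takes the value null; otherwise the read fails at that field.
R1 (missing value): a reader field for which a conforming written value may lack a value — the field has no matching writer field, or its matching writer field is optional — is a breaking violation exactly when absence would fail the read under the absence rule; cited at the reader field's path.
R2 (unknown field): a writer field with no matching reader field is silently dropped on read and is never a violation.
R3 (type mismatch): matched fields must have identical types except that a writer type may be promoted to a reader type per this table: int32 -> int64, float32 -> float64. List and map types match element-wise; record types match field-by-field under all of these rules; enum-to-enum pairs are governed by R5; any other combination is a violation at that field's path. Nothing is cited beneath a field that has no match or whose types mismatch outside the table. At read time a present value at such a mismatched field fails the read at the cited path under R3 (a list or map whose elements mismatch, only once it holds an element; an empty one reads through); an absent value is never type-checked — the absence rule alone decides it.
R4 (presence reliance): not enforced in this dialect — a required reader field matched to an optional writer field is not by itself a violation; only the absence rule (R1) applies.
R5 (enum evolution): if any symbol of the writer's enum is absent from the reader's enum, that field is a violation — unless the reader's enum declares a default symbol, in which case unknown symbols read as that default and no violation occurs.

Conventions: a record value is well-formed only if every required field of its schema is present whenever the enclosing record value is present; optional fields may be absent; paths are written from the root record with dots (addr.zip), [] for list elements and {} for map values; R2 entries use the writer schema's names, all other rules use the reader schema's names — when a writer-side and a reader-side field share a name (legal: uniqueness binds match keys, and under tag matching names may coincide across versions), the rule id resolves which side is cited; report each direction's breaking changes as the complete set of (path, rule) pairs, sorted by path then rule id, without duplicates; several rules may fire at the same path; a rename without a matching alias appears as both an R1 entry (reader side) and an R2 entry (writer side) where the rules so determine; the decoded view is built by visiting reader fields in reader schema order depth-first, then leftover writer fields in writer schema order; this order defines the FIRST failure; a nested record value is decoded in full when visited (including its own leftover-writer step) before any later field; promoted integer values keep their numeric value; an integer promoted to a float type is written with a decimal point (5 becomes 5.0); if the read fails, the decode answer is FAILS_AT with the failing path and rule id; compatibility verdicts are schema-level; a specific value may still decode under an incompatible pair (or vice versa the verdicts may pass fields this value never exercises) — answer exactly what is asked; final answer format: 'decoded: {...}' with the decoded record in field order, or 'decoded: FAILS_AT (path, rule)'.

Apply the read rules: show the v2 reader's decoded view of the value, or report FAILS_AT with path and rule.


arrows below run writer -> reader for Event
decode walk for Event under reader schema v2:
  status := "ADMIN"
  avatar := 0xBEEF
  rating := 0.25 (from writer factor)
  blob := 0xC0DE (from writer checksum)
  payload := 0xFF (absent -> default)
  => decoded: {"status": "ADMIN", "avatar": 0xBEEF, "rating": 0.25, "blob": 0xC0DE, "payload": 0xFF}
the other Event changes do not affect what is asked:
  enum Color (field status in record Event): symbol BLUE added -> matters for Event compatibility verdicts, not for this value's decode

decoded: {"status": "ADMIN", "avatar": 0xBEEF, "rating": 0.25, "blob": 0xC0DE, "payload": 0xFF}


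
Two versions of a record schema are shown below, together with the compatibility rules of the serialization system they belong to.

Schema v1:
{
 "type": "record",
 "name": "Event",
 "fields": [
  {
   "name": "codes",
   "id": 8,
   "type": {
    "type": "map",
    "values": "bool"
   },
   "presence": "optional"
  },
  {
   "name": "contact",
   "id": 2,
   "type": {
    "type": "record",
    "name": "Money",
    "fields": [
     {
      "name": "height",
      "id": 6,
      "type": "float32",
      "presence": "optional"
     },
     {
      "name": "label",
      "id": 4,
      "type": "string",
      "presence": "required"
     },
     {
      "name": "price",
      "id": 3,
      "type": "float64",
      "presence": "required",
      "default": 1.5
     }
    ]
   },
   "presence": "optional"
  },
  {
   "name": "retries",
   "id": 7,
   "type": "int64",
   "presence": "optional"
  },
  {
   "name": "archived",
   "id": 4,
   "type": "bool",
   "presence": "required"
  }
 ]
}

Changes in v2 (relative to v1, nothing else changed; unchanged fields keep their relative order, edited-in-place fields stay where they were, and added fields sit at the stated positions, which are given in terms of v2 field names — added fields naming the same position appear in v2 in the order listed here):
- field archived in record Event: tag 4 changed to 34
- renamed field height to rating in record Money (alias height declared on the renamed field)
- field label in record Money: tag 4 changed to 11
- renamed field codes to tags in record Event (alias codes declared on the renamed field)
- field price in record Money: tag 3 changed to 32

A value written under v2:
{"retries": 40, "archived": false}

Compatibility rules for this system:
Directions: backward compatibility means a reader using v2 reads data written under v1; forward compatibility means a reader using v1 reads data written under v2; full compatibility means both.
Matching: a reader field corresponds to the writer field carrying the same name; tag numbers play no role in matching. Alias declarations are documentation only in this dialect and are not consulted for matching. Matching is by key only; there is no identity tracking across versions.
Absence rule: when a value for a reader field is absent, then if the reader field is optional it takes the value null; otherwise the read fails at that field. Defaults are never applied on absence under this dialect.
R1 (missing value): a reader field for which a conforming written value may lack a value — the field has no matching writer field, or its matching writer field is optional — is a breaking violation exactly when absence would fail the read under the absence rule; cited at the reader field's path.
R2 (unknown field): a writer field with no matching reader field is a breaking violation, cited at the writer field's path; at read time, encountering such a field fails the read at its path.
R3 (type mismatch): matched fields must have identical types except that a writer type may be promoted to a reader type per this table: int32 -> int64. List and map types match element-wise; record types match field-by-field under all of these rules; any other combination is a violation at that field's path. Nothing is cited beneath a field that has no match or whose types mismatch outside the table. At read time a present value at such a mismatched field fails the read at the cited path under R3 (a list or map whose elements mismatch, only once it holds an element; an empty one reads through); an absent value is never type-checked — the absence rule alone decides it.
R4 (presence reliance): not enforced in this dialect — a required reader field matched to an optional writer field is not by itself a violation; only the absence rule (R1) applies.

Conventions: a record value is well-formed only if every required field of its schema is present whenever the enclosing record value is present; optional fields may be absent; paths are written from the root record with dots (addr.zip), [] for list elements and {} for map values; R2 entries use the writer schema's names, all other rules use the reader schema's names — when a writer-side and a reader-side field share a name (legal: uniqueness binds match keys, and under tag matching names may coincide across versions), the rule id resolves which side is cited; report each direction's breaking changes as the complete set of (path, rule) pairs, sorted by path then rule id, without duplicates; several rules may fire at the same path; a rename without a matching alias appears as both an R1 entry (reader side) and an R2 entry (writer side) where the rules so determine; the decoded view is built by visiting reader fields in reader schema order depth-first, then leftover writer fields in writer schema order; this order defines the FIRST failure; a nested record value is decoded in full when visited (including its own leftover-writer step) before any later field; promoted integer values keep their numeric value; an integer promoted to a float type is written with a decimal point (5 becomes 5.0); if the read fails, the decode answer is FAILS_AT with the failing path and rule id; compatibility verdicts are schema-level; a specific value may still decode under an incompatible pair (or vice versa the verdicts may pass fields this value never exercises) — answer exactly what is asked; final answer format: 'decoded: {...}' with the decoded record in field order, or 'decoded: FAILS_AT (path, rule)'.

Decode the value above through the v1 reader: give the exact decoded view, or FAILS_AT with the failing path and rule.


decoded: {"codes": null, "contact": null, "retries": 40, "archived": false}

arrows below run writer -> reader for Event
decode (reader v1):
  codes := null (absent, optional -> null)
  contact := null (absent, optional -> null)
  retries := 40
  archived := false
  => decoded: {"codes": null, "contact": null, "retries": 40, "archived": false}
remaining Event differences; none change what is asked:
  field archived in record Event: tag 4 changed to 34 -> fires no rule on Event under this dialect and leaves the result unchanged
  renamed field height to rating in record Money (alias height declared on the renamed field) -> a verdict-level change on Event — the shown value reads the same
  field label in record Money: tag 4 changed to 11 -> fires no rule on Event under this dialect and leaves the result unchanged
  renamed field codes to tags in record Event (alias codes declared on the renamed field) -> a verdict-level change on Event — the shown value reads the same
  field price in record Money: tag 3 changed to 32 -> fires no rule on Event under this dialect and leaves the result unchanged


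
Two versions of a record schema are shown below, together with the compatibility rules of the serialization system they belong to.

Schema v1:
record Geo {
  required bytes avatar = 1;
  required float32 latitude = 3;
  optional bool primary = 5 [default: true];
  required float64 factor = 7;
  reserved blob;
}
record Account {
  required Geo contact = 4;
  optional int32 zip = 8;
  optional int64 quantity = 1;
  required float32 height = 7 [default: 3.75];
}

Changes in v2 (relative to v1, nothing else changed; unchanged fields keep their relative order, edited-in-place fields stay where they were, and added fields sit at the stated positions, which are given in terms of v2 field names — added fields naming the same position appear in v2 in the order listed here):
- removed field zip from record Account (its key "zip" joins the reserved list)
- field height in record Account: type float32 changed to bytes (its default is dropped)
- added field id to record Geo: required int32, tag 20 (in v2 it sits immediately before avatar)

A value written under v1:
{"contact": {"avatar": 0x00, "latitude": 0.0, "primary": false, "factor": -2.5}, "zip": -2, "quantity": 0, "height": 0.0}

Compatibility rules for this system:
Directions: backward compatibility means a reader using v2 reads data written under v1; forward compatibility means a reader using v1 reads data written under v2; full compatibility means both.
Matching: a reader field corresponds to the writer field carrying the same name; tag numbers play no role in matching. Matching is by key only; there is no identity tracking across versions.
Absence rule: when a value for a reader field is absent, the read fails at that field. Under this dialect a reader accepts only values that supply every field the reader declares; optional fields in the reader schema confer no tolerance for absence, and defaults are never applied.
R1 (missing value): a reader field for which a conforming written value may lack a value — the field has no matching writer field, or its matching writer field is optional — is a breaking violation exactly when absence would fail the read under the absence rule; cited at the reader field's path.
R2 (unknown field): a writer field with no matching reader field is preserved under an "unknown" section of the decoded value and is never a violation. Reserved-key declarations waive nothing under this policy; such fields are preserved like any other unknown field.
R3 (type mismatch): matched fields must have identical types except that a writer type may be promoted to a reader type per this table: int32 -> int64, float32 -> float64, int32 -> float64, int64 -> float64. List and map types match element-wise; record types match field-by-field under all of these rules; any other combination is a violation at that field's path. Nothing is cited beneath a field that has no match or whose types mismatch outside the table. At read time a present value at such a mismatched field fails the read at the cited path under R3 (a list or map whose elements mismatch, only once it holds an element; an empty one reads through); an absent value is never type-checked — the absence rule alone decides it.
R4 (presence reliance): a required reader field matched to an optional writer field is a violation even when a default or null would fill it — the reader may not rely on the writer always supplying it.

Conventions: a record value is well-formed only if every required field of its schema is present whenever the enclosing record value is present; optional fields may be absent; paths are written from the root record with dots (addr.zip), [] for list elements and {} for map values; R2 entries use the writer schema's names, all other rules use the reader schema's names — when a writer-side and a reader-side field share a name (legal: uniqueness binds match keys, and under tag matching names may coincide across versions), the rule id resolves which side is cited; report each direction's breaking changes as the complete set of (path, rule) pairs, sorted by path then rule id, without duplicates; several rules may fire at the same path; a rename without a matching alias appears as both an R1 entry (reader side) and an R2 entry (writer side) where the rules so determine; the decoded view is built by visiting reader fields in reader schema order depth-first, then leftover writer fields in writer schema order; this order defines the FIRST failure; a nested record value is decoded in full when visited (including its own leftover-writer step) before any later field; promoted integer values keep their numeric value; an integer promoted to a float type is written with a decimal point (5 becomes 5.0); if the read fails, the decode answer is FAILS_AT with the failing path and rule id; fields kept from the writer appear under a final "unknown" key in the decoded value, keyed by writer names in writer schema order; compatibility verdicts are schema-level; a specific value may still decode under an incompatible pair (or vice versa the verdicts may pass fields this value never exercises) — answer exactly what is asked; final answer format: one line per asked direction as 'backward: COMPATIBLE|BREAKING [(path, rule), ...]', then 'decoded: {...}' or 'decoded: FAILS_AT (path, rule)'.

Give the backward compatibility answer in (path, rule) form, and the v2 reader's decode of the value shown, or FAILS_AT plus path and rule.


arrows below run writer -> reader for Account
backward pass over Account, reader schema v2, writer schema v1:
  writer required, Geo -> Geo: reader contact maps from writer contact
  writer optional, int64 -> int64: reader quantity maps from writer quantity
  writer required, float32 -> bytes: reader height maps from writer height
  writer zip: unknown to reader
  contact.id: no writer-side match
  writer required, bytes -> bytes: reader contact.avatar maps from writer contact.avatar
  writer required, float32 -> float32: reader contact.latitude maps from writer contact.latitude
  writer optional, bool -> bool: reader contact.primary maps from writer contact.primary
  writer required, float64 -> float64: reader contact.factor maps from writer contact.factor
  rule R1 violated at contact.id
  rule R1 violated at contact.primary
  rule R3 violated at height
  rule R1 violated at quantity
  backward on Account therefore BREAKING (4)
decode (reader v2):
  read fails at contact.id under R1 (no fill)
  => FAILS_AT (contact.id, R1)

backward: BREAKING [(contact.id, R1), (contact.primary, R1), (height, R3), (quantity, R1)]; decoded: FAILS_AT (contact.id, R1)


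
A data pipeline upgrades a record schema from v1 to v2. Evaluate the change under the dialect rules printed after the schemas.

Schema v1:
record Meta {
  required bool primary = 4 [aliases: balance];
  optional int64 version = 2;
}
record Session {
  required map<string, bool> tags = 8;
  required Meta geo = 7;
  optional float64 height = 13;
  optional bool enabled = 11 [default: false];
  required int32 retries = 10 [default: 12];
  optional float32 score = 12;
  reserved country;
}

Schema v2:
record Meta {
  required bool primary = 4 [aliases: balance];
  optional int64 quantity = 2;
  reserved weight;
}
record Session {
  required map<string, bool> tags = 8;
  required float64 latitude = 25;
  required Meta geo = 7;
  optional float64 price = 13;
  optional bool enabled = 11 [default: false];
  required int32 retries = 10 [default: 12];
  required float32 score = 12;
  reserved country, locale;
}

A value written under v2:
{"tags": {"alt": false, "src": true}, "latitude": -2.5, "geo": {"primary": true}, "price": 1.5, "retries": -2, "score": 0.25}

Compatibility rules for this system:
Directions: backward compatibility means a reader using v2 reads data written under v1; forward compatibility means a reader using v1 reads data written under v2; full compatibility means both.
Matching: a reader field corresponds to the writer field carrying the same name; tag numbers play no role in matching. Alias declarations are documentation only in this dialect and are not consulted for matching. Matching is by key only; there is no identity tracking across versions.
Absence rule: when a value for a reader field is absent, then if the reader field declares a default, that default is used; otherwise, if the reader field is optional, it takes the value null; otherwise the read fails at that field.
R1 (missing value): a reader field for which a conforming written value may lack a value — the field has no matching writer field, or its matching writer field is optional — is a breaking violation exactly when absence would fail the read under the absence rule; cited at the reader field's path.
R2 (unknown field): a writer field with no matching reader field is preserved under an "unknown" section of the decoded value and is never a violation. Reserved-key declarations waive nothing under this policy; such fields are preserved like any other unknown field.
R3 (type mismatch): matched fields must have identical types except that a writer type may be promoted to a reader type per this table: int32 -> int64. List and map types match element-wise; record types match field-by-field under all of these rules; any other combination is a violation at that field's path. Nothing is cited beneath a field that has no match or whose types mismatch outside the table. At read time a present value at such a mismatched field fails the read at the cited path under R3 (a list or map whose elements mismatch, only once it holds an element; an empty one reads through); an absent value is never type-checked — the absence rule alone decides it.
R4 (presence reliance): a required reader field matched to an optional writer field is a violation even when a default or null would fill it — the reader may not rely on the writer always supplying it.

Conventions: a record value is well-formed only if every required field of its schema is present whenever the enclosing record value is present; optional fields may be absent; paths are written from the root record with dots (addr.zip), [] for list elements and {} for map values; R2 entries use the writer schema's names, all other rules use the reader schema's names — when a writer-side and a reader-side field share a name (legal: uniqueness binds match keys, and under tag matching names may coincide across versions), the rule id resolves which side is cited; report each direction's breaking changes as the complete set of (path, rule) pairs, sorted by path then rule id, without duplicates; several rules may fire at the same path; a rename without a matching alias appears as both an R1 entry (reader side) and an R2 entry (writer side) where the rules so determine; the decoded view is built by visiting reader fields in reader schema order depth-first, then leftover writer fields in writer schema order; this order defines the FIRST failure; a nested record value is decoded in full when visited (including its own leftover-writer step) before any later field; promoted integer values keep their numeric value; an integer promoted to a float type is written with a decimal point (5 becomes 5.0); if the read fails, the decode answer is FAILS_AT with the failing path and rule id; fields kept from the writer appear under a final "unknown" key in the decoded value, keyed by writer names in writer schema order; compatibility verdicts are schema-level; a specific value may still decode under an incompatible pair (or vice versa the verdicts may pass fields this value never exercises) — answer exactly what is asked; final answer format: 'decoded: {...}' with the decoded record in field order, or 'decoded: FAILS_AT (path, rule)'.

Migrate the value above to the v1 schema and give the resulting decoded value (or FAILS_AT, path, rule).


arrows below run writer -> reader for Session
decoding the Session value with the v1 reader:
  tags := {"alt": false, "src": true}
  geo.primary := true
  geo.version := null (missing; optional => null)
  height := null (missing; optional => null)
  enabled := false (missing; default applied)
  retries := -2
  score := 0.25
  writer latitude: kept under "unknown"
  writer price: kept under "unknown"
  => decoded: {"tags": {"alt": false, "src": true}, "geo": {"primary": true, "version": null}, "height": null, "enabled": false, "retries": -2, "score": 0.25, "unknown": {"latitude": -2.5, "price": 1.5}}
remaining Session differences; none change what is asked:
  field score in record Session: optional changed to required -> schema-level compatibility only; this Session value's decode is unchanged
  renamed field version to quantity in record Meta -> triggers nothing under the printed rules; the Session answer is the same either way

decoded: {"tags": {"alt": false, "src": true}, "geo": {"primary": true, "version": null}, "height": null, "enabled": false, "retries": -2, "score": 0.25, "unknown": {"latitude": -2.5, "price": 1.5}}


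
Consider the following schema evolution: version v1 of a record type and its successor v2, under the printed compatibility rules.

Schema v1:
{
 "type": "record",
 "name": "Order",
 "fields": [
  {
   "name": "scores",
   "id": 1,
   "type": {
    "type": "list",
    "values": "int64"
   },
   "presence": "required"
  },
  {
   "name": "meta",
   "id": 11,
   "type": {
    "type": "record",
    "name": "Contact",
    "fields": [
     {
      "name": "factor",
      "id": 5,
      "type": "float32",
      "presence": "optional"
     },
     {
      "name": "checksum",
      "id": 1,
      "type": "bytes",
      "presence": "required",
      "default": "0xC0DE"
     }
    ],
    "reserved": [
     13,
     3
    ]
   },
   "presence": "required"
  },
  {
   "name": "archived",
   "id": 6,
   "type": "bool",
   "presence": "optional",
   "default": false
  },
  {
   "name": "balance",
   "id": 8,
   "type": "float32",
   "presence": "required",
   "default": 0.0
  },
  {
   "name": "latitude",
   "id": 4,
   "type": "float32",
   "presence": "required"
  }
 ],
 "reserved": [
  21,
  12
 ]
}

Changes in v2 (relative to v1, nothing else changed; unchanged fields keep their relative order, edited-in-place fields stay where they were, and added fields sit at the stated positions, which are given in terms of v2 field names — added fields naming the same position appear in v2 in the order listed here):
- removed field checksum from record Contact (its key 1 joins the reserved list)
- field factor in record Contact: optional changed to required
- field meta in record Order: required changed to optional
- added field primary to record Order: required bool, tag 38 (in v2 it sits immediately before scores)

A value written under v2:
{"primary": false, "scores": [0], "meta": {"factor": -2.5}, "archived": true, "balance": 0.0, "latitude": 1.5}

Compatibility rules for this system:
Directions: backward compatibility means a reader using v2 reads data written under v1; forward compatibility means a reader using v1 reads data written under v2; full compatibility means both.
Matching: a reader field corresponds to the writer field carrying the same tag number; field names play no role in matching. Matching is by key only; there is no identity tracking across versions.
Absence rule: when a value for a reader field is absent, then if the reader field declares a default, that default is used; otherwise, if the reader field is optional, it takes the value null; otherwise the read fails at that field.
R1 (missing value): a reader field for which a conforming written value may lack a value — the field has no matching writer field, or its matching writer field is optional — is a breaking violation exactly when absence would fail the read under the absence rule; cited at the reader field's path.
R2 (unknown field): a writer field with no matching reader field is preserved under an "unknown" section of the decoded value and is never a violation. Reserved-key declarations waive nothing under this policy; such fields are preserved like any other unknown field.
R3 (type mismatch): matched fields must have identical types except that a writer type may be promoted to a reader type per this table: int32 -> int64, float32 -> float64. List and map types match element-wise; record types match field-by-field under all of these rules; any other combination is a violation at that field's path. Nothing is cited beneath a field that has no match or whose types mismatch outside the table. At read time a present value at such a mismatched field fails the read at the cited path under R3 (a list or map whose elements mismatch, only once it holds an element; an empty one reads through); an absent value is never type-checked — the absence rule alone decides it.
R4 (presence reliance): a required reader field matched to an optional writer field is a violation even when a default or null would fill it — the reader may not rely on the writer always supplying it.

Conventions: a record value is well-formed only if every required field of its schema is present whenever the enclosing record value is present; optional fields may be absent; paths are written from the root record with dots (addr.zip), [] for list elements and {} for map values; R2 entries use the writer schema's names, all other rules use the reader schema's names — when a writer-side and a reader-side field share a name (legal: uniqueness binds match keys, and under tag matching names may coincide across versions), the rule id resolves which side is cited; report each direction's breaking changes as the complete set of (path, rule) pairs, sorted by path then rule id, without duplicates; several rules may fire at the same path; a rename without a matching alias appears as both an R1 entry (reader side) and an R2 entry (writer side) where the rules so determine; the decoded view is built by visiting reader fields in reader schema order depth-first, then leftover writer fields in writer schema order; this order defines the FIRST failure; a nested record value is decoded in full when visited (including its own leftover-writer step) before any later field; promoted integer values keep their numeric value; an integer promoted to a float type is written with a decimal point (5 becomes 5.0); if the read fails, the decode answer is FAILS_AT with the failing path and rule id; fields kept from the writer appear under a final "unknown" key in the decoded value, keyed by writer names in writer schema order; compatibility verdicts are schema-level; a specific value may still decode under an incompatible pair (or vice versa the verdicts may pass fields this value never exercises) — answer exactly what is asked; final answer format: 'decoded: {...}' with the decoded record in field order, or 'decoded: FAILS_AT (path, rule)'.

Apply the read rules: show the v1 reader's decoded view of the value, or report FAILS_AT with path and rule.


decoded: {"scores": [0], "meta": {"factor": -2.5, "checksum": 0xC0DE}, "archived": true, "balance": 0.0, "latitude": 1.5, "unknown": {"primary": false}}

in Order below, arrows point writer -> reader
migrating the Order value to v1:
  scores := [0]
  meta.factor := -2.5
  meta.checksum := 0xC0DE (no value, default fills)
  archived := true
  balance := 0.0
  latitude := 1.5
  writer primary: kept under "unknown"
  => decoded: {"scores": [0], "meta": {"factor": -2.5, "checksum": 0xC0DE}, "archived": true, "balance": 0.0, "latitude": 1.5, "unknown": {"primary": false}}
checking off the Order differences that do not matter here:
  removed field checksum from record Contact (its key 1 joins the reserved list) -> no rule fires on it and the decoded Order view is identical with or without it
  field factor in record Contact: optional changed to required -> a verdict-level change on Order — the shown value reads the same
  field meta in record Order: required changed to optional -> a verdict-level change on Order — the shown value reads the same


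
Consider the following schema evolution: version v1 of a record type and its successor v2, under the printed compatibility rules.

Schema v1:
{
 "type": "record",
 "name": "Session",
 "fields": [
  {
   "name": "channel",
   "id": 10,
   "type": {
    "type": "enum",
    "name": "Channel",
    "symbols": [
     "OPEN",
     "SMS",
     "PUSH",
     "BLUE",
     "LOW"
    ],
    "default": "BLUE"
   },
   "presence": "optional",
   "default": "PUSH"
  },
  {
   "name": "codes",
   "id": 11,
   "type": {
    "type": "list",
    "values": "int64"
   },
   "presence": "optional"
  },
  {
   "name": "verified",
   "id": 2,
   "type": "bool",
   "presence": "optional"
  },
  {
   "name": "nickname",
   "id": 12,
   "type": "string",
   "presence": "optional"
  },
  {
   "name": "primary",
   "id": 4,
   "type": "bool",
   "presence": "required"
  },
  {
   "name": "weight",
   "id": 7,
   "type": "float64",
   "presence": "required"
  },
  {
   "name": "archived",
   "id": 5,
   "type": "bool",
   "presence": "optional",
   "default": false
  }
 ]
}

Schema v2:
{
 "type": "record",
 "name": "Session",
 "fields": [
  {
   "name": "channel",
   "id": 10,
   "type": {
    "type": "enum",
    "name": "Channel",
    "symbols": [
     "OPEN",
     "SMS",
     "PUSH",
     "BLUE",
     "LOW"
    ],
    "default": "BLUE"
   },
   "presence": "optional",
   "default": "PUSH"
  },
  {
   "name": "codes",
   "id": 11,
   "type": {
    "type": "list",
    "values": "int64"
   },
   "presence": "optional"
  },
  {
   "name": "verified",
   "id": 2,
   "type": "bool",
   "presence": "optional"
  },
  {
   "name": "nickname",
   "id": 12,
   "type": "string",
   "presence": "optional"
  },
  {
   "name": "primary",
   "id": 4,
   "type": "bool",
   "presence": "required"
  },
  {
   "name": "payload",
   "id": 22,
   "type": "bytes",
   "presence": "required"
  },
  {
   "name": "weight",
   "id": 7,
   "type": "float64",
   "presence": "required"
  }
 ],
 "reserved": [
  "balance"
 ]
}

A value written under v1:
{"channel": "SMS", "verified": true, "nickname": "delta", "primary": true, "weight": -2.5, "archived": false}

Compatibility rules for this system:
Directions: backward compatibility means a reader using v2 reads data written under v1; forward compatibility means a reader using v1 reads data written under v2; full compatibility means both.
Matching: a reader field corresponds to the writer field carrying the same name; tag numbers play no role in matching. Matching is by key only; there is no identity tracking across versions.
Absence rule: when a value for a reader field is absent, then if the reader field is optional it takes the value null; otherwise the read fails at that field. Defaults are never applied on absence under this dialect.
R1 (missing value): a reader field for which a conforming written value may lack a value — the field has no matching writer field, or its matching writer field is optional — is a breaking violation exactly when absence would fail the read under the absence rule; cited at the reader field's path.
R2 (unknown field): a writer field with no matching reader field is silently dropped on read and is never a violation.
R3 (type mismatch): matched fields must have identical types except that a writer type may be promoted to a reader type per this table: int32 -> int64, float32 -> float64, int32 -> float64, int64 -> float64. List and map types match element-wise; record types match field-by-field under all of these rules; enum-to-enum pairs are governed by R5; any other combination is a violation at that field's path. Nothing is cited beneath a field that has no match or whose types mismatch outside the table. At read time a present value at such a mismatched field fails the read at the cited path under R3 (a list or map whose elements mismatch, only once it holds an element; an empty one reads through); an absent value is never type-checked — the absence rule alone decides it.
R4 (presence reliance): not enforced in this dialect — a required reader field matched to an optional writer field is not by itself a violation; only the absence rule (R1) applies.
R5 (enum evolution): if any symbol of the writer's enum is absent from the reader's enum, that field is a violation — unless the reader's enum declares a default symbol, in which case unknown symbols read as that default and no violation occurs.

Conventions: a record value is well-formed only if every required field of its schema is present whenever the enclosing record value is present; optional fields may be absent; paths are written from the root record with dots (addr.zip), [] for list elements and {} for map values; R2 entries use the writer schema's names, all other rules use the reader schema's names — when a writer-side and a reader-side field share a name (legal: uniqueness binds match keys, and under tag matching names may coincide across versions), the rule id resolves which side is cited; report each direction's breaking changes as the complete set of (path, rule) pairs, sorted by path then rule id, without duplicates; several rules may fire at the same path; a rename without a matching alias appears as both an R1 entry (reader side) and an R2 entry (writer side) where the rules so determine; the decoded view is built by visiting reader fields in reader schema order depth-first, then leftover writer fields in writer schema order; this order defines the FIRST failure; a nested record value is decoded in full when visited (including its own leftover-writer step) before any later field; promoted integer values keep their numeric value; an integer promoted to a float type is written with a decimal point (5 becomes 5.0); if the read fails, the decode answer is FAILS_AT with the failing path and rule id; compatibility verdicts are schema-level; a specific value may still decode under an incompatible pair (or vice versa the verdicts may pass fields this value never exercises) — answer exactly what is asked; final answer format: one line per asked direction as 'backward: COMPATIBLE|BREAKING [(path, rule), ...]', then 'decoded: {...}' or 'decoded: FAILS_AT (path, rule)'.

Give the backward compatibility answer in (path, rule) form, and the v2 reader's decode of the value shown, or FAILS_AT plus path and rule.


backward: BREAKING [(payload, R1)]; decoded: FAILS_AT (payload, R1)

in Session below, arrows point writer -> reader
backward analysis of Session with v2 as reader and v1 as writer:
  channel <- channel (Channel -> Channel, writer optional)
  codes <- codes (list<int64> -> list<int64>, writer optional)
  verified <- verified (bool -> bool, writer optional)
  nickname <- nickname (string -> string, writer optional)
  primary <- primary (bool -> bool, writer required)
  no writer field matches reader payload
  weight <- weight (float64 -> float64, writer required)
  archived (writer side), unknown to reader
  rule R1 violated at payload
  => backward verdict for Session: BREAKING, 1 violation(s)
decode walk for Session under reader schema v2:
  channel := "SMS"
  codes := null (missing; optional => null)
  verified := true
  nickname := "delta"
  primary := true
  read fails at payload under R1 (no fill)
  => FAILS_AT (payload, R1)
the other Session changes do not affect what is asked:
  removed field archived from record Session -> triggers nothing under Session's printed rules — same verdict
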